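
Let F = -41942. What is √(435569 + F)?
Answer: √393627 ≈ 627.40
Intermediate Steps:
√(435569 + F) = √(435569 - 41942) = √393627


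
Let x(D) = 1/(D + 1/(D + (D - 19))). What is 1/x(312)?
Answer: 188761/605 ≈ 312.00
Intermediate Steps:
x(D) = 1/(D + 1/(-19 + 2*D)) (x(D) = 1/(D + 1/(D + (-19 + D))) = 1/(D + 1/(-19 + 2*D)))
1/x(312) = 1/((-19 + 2*312)/(1 - 19*312 + 2*312²)) = 1/((-19 + 624)/(1 - 5928 + 2*97344)) = 1/(605/(1 - 5928 + 194688)) = 1/(605/188761) = 188761/605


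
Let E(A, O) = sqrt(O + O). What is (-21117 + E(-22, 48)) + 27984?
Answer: 6867 + 4*sqrt(6) ≈ 6876.8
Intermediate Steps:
E(A, O) = sqrt(2)*sqrt(O) (E(A, O) = sqrt(2*O) = sqrt(2)*sqrt(O))
(-21117 + E(-22, 48)) + 27984 = (-21117 + sqrt(2)*sqrt(48)) + 27984 = (-21117 + sqrt(2)*(4*sqrt(3))) + 27984 = (-21117 + 4*sqrt(6)) + 27984 = 6867 + 4*sqrt(6)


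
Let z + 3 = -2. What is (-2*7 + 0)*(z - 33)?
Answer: 532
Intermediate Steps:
z = -5 (z = -3 - 2 = -5)
(-2*7 + 0)*(z - 33) = (-2*7 + 0)*(-5 - 33) = (-14 + 0)*(-38) = -14*(-38) = 532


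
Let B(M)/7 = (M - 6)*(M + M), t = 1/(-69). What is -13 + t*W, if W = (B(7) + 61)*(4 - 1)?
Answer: -458/23 ≈ -19.913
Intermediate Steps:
t = -1/69 ≈ -0.014493
B(M) = 14*M*(-6 + M) (B(M) = 7*((M - 6)*(M + M)) = 7*((-6 + M)*(2*M)) = 7*(2*M*(-6 + M)) = 14*M*(-6 + M))
W = 477 (W = (14*7*(-6 + 7) + 61)*(4 - 1) = (14*7*1 + 61)*3 = (98 + 61)*3 = 159*3 = 477)
-13 + t*W = -13 - 1/69*477 = -13 - 159/23 = -458/23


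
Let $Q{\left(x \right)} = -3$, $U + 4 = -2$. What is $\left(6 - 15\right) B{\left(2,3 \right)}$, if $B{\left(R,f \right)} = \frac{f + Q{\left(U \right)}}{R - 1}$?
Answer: $0$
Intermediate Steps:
$U = -6$ ($U = -4 - 2 = -6$)
$B{\left(R,f \right)} = \frac{-3 + f}{-1 + R}$ ($B{\left(R,f \right)} = \frac{f - 3}{R - 1} = \frac{-3 + f}{-1 + R}$)
$\left(6 - 15\right) B{\left(2,3 \right)} = \left(6 - 15\right) \frac{-3 + 3}{-1 + 2} = - 9 \cdot 1^{-1} \cdot 0 = - 9 \cdot 1 \cdot 0 = \left(-9\right) 0 = 0$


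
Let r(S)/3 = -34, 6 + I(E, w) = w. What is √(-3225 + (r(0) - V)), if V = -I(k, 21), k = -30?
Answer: 12*I*√23 ≈ 57.55*I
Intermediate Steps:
I(E, w) = -6 + w
r(S) = -102 (r(S) = 3*(-34) = -102)
V = -15 (V = -(-6 + 21) = -1*15 = -15)
√(-3225 + (r(0) - V)) = √(-3225 + (-102 - 1*(-15))) = √(-3225 + (-102 + 15)) = √(-3225 - 87) = √(-3312) = 12*I*√23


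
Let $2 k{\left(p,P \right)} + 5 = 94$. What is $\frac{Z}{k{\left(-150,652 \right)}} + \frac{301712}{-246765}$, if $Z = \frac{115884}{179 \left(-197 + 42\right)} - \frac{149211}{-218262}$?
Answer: $- \frac{5768302400302327}{4433178036783705} \approx -1.3012$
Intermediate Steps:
$k{\left(p,P \right)} = \frac{89}{2}$ ($k{\left(p,P \right)} = - \frac{5}{2} + \frac{1}{2} \cdot 94 = - \frac{5}{2} + 47 = \frac{89}{2}$)
$Z = - \frac{7051071471}{2018559730}$ ($Z = \frac{115884}{179 \left(-155\right)} - - \frac{49737}{72754} = \frac{115884}{-27745} + \frac{49737}{72754} = 115884 \left(- \frac{1}{27745}\right) + \frac{49737}{72754} = - \frac{115884}{27745} + \frac{49737}{72754} = - \frac{7051071471}{2018559730} \approx -3.4931$)
$\frac{Z}{k{\left(-150,652 \right)}} + \frac{301712}{-246765} = - \frac{7051071471}{2018559730 \cdot \frac{89}{2}} + \frac{301712}{-246765} = \left(- \frac{7051071471}{2018559730}\right) \frac{2}{89} + 301712 \left(- \frac{1}{246765}\right) = - \frac{7051071471}{89825907985} - \frac{301712}{246765} = - \frac{5768302400302327}{4433178036783705}$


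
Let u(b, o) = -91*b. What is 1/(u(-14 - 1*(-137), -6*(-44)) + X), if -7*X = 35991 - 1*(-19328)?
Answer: -7/133670 ≈ -5.2368e-5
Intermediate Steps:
X = -55319/7 (X = -(35991 - 1*(-19328))/7 = -(35991 + 19328)/7 = -1/7*55319 = -55319/7 ≈ -7902.7)
1/(u(-14 - 1*(-137), -6*(-44)) + X) = 1/(-91*(-14 - 1*(-137)) - 55319/7) = 1/(-91*(-14 + 137) - 55319/7) = 1/(-91*123 - 55319/7) = 1/(-11193 - 55319/7) = 1/(-133670/7) = -7/133670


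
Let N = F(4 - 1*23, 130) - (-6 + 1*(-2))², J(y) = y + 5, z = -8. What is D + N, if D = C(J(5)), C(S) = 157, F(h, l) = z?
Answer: 85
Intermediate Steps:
J(y) = 5 + y
F(h, l) = -8
D = 157
N = -72 (N = -8 - (-6 + 1*(-2))² = -8 - (-6 - 2)² = -8 - 1*(-8)² = -8 - 1*64 = -8 - 64 = -72)
D + N = 157 - 72 = 85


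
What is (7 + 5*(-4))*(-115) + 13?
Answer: 1508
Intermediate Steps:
(7 + 5*(-4))*(-115) + 13 = (7 - 20)*(-115) + 13 = -13*(-115) + 13 = 1495 + 13 = 1508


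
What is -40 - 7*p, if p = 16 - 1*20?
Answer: -12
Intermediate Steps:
p = -4 (p = 16 - 20 = -4)
-40 - 7*p = -40 - 7*(-4) = -40 + 28 = -12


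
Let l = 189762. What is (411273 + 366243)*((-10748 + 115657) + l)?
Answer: 229111417236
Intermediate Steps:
(411273 + 366243)*((-10748 + 115657) + l) = (411273 + 366243)*((-10748 + 115657) + 189762) = 777516*(104909 + 189762) = 777516*294671 = 229111417236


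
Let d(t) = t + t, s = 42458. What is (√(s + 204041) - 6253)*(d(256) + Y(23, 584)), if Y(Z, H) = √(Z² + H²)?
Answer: -(512 + √341585)*(6253 - √246499) ≈ -6.3117e+6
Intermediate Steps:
d(t) = 2*t
Y(Z, H) = √(H² + Z²)
(√(s + 204041) - 6253)*(d(256) + Y(23, 584)) = (√(42458 + 204041) - 6253)*(2*256 + √(584² + 23²)) = (√246499 - 6253)*(512 + √(341056 + 529)) = (-6253 + √246499)*(512 + √341585)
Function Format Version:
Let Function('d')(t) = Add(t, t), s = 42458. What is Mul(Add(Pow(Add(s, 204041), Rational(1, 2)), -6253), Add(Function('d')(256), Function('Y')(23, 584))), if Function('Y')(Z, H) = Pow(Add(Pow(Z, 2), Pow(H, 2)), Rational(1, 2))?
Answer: Mul(-1, Add(512, Pow(341585, Rational(1, 2))), Add(6253, Mul(-1, Pow(246499, Rational(1, 2))))) ≈ -6.3117e+6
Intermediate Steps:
Function('d')(t) = Mul(2, t)
Function('Y')(Z, H) = Pow(Add(Pow(H, 2), Pow(Z, 2)), Rational(1, 2))
Mul(Add(Pow(Add(s, 204041), Rational(1, 2)), -6253), Add(Function('d')(256), Function('Y')(23, 584))) = Mul(Add(Pow(Add(42458, 204041), Rational(1, 2)), -6253), Add(Mul(2, 256), Pow(Add(Pow(584, 2), Pow(23, 2)), Rational(1, 2)))) = Mul(Add(Pow(246499, Rational(1, 2)), -6253), Add(512, Pow(Add(341056, 529), Rational(1, 2)))) = Mul(Add(-6253, Pow(246499, Rational(1, 2))), Add(512, Pow(341585, Rational(1, 2))))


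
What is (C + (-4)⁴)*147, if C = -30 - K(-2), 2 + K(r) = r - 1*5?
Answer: 34545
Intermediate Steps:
K(r) = -7 + r (K(r) = -2 + (r - 1*5) = -2 + (r - 5) = -2 + (-5 + r) = -7 + r)
C = -21 (C = -30 - (-7 - 2) = -30 - 1*(-9) = -30 + 9 = -21)
(C + (-4)⁴)*147 = (-21 + (-4)⁴)*147 = (-21 + 256)*147 = 235*147 = 34545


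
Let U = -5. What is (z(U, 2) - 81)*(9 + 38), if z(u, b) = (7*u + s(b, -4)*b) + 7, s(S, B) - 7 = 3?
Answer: -4183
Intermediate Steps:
s(S, B) = 10 (s(S, B) = 7 + 3 = 10)
z(u, b) = 7 + 7*u + 10*b (z(u, b) = (7*u + 10*b) + 7 = 7 + 7*u + 10*b)
(z(U, 2) - 81)*(9 + 38) = ((7 + 7*(-5) + 10*2) - 81)*(9 + 38) = ((7 - 35 + 20) - 81)*47 = (-8 - 81)*47 = -89*47 = -4183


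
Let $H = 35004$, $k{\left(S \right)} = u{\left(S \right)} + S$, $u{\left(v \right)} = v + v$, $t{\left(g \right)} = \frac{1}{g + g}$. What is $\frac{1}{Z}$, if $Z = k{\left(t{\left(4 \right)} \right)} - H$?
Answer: $- \frac{8}{280029} \approx -2.8568 \cdot 10^{-5}$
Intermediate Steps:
$t{\left(g \right)} = \frac{1}{2 g}$
$u{\left(v \right)} = 2 v$
$k{\left(S \right)} = 3 S$ ($k{\left(S \right)} = 2 S + S = 3 S$)
$Z = - \frac{280029}{8}$ ($Z = 3 \frac{1}{2 \cdot 4} - 35004 = 3 \cdot \frac{1}{2} \cdot \frac{1}{4} - 35004 = 3 \cdot \frac{1}{8} - 35004 = \frac{3}{8} - 35004 = - \frac{280029}{8} \approx -35004.0$)
$\frac{1}{Z} = \frac{1}{- \frac{280029}{8}} = - \frac{8}{280029}$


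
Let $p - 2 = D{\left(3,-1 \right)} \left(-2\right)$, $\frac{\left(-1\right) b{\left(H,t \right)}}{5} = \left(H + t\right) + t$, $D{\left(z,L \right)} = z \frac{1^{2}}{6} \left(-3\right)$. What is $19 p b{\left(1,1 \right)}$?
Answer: $-1425$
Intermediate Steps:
$D{\left(z,L \right)} = - \frac{z}{2}$ ($D{\left(z,L \right)} = z 1 \cdot \frac{1}{6} \left(-3\right) = z \frac{1}{6} \left(-3\right) = \frac{z}{6} \left(-3\right) = - \frac{z}{2}$)
$b{\left(H,t \right)} = - 10 t - 5 H$ ($b{\left(H,t \right)} = - 5 \left(\left(H + t\right) + t\right) = - 5 \left(H + 2 t\right) = - 10 t - 5 H$)
$p = 5$ ($p = 2 + \left(- \frac{1}{2}\right) 3 \left(-2\right) = 2 - -3 = 2 + 3 = 5$)
$19 p b{\left(1,1 \right)} = 19 \cdot 5 \left(\left(-10\right) 1 - 5\right) = 95 \left(-10 - 5\right) = 95 \left(-15\right) = -1425$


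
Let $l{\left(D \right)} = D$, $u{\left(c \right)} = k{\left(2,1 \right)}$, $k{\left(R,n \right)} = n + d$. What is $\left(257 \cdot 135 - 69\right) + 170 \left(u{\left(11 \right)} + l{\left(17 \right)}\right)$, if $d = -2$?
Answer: $37346$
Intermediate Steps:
$k{\left(R,n \right)} = -2 + n$ ($k{\left(R,n \right)} = n - 2 = -2 + n$)
$u{\left(c \right)} = -1$ ($u{\left(c \right)} = -2 + 1 = -1$)
$\left(257 \cdot 135 - 69\right) + 170 \left(u{\left(11 \right)} + l{\left(17 \right)}\right) = \left(257 \cdot 135 - 69\right) + 170 \left(-1 + 17\right) = \left(34695 - 69\right) + 170 \cdot 16 = 34626 + 2720 = 37346$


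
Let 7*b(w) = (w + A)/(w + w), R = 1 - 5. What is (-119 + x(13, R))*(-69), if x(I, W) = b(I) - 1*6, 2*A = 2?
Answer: 112056/13 ≈ 8619.7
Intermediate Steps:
A = 1 (A = (½)*2 = 1)
R = -4
b(w) = (1 + w)/(14*w) (b(w) = ((w + 1)/(w + w))/7 = ((1 + w)/((2*w)))/7 = ((1 + w)*(1/(2*w)))/7 = ((1 + w)/(2*w))/7 = (1 + w)/(14*w))
x(I, W) = -6 + (1 + I)/(14*I) (x(I, W) = (1 + I)/(14*I) - 1*6 = (1 + I)/(14*I) - 6 = -6 + (1 + I)/(14*I))
(-119 + x(13, R))*(-69) = (-119 + (1/14)*(1 - 83*13)/13)*(-69) = (-119 + (1/14)*(1/13)*(1 - 1079))*(-69) = (-119 + (1/14)*(1/13)*(-1078))*(-69) = (-119 - 77/13)*(-69) = -1624/13*(-69) = 112056/13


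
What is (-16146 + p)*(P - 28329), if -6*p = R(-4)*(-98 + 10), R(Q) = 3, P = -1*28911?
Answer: 921678480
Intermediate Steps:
P = -28911
p = 44 (p = -(-98 + 10)/2 = -(-88)/2 = -1/6*(-264) = 44)
(-16146 + p)*(P - 28329) = (-16146 + 44)*(-28911 - 28329) = -16102*(-57240) = 921678480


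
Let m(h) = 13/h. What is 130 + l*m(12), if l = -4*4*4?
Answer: 182/3 ≈ 60.667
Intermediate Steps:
l = -64 (l = -16*4 = -64)
130 + l*m(12) = 130 - 832/12 = 130 - 64*13/12 = 130 - 208/3 = 182/3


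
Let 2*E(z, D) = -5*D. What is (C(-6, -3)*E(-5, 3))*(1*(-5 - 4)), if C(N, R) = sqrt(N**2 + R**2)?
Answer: 405*sqrt(5)/2 ≈ 452.80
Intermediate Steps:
E(z, D) = -5*D/2 (E(z, D) = (-5*D)/2 = -5*D/2)
(C(-6, -3)*E(-5, 3))*(1*(-5 - 4)) = (sqrt((-6)**2 + (-3)**2)*(-5/2*3))*(1*(-5 - 4)) = (sqrt(36 + 9)*(-15/2))*(1*(-9)) = (sqrt(45)*(-15/2))*(-9) = ((3*sqrt(5))*(-15/2))*(-9) = -45*sqrt(5)/2*(-9) = 405*sqrt(5)/2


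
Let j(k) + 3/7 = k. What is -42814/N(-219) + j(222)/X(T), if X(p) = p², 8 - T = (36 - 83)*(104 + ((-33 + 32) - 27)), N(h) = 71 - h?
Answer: -384104899741/2601729200 ≈ -147.63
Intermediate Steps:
j(k) = -3/7 + k
T = 3580 (T = 8 - (36 - 83)*(104 + ((-33 + 32) - 27)) = 8 - (-47)*(104 + (-1 - 27)) = 8 - (-47)*(104 - 28) = 8 - (-47)*76 = 8 - 1*(-3572) = 8 + 3572 = 3580)
-42814/N(-219) + j(222)/X(T) = -42814/(71 - 1*(-219)) + (-3/7 + 222)/(3580²) = -42814/(71 + 219) + (1551/7)/12816400 = -42814/290 + (1551/7)*(1/12816400) = -42814*1/290 + 1551/89714800 = -21407/145 + 1551/89714800 = -384104899741/2601729200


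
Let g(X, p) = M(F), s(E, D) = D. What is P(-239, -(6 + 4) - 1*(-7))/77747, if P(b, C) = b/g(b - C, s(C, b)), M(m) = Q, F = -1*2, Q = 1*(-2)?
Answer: 239/155494 ≈ 0.0015370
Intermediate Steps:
Q = -2
F = -2
M(m) = -2
g(X, p) = -2
P(b, C) = -b/2 (P(b, C) = b/(-2) = b*(-½) = -b/2)
P(-239, -(6 + 4) - 1*(-7))/77747 = -½*(-239)/77747 = (239/2)*(1/77747) = 239/155494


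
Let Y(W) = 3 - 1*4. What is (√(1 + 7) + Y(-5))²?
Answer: 9 - 4*√2 ≈ 3.3431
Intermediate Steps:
Y(W) = -1 (Y(W) = 3 - 4 = -1)
(√(1 + 7) + Y(-5))² = (√(1 + 7) - 1)² = (√8 - 1)² = (2*√2 - 1)² = (-1 + 2*√2)²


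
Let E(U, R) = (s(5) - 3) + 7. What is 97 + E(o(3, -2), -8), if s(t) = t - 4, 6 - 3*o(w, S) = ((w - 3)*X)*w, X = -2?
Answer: 102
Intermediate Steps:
o(w, S) = 2 - w*(6 - 2*w)/3 (o(w, S) = 2 - (w - 3)*(-2)*w/3 = 2 - (-3 + w)*(-2)*w/3 = 2 - (6 - 2*w)*w/3 = 2 - w*(6 - 2*w)/3)
s(t) = -4 + t
E(U, R) = 5 (E(U, R) = ((-4 + 5) - 3) + 7 = (1 - 3) + 7 = -2 + 7 = 5)
97 + E(o(3, -2), -8) = 97 + 5 = 102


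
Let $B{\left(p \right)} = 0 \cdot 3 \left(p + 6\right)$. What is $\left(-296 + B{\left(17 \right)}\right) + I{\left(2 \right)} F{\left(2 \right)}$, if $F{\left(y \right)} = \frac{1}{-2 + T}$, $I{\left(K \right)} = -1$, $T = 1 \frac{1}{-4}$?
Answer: $- \frac{2660}{9} \approx -295.56$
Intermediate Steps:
$T = - \frac{1}{4}$ ($T = 1 \left(- \frac{1}{4}\right) = - \frac{1}{4} \approx -0.25$)
$F{\left(y \right)} = - \frac{4}{9}$ ($F{\left(y \right)} = \frac{1}{-2 - \frac{1}{4}} = \frac{1}{- \frac{9}{4}} = - \frac{4}{9}$)
$B{\left(p \right)} = 0$ ($B{\left(p \right)} = 0 \left(6 + p\right) = 0$)
$\left(-296 + B{\left(17 \right)}\right) + I{\left(2 \right)} F{\left(2 \right)} = \left(-296 + 0\right) - - \frac{4}{9} = -296 + \frac{4}{9} = - \frac{2660}{9}$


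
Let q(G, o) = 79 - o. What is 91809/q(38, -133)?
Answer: 91809/212 ≈ 433.06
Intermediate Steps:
91809/q(38, -133) = 91809/(79 - 1*(-133)) = 91809/(79 + 133) = 91809/212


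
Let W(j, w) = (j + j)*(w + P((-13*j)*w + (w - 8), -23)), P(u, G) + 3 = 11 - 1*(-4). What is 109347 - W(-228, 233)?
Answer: 221067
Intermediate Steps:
P(u, G) = 12 (P(u, G) = -3 + (11 - 1*(-4)) = -3 + (11 + 4) = -3 + 15 = 12)
W(j, w) = 2*j*(12 + w) (W(j, w) = (j + j)*(w + 12) = (2*j)*(12 + w) = 2*j*(12 + w))
109347 - W(-228, 233) = 109347 - 2*(-228)*(12 + 233) = 109347 - 2*(-228)*245 = 109347 - 1*(-111720) = 109347 + 111720 = 221067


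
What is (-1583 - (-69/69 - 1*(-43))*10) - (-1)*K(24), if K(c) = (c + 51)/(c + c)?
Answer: -32023/16 ≈ -2001.4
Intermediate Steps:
K(c) = (51 + c)/(2*c) (K(c) = (51 + c)/((2*c)) = (51 + c)*(1/(2*c)) = (51 + c)/(2*c))
(-1583 - (-69/69 - 1*(-43))*10) - (-1)*K(24) = (-1583 - (-69/69 - 1*(-43))*10) - (-1)*(½)*(51 + 24)/24 = (-1583 - (-69*1/69 + 43)*10) - (-1)*(½)*(1/24)*75 = (-1583 - (-1 + 43)*10) - (-1)*25/16 = (-1583 - 42*10) - 1*(-25/16) = (-1583 - 1*420) + 25/16 = (-1583 - 420) + 25/16 = -2003 + 25/16 = -32023/16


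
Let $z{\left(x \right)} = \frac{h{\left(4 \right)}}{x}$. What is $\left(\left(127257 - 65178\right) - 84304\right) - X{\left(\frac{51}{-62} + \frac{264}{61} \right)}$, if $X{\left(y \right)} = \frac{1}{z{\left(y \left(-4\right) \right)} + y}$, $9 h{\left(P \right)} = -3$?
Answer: $- \frac{5898812768111}{265410014} \approx -22225.0$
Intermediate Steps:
$h{\left(P \right)} = - \frac{1}{3}$ ($h{\left(P \right)} = \frac{1}{9} \left(-3\right) = - \frac{1}{3}$)
$z{\left(x \right)} = - \frac{1}{3 x}$
$X{\left(y \right)} = \frac{1}{y + \frac{1}{12 y}}$ ($X{\left(y \right)} = \frac{1}{- \frac{1}{3 y \left(-4\right)} + y} = \frac{1}{- \frac{1}{3 \left(- 4 y\right)} + y} = \frac{1}{- \frac{\left(- \frac{1}{4}\right) \frac{1}{y}}{3} + y} = \frac{1}{\frac{1}{12 y} + y} = \frac{1}{y + \frac{1}{12 y}}$)
$\left(\left(127257 - 65178\right) - 84304\right) - X{\left(\frac{51}{-62} + \frac{264}{61} \right)} = \left(\left(127257 - 65178\right) - 84304\right) - \frac{12 \left(\frac{51}{-62} + \frac{264}{61}\right)}{1 + 12 \left(\frac{51}{-62} + \frac{264}{61}\right)^{2}} = \left(62079 - 84304\right) - \frac{12 \left(51 \left(- \frac{1}{62}\right) + 264 \cdot \frac{1}{61}\right)}{1 + 12 \left(51 \left(- \frac{1}{62}\right) + 264 \cdot \frac{1}{61}\right)^{2}} = -22225 - \frac{12 \left(- \frac{51}{62} + \frac{264}{61}\right)}{1 + 12 \left(- \frac{51}{62} + \frac{264}{61}\right)^{2}} = -22225 - 12 \cdot \frac{13257}{3782} \frac{1}{1 + 12 \left(\frac{13257}{3782}\right)^{2}} = -22225 - 12 \cdot \frac{13257}{3782} \frac{1}{1 + 12 \cdot \frac{175748049}{14303524}} = -22225 - 12 \cdot \frac{13257}{3782} \frac{1}{1 + \frac{527244147}{3575881}} = -22225 - 12 \cdot \frac{13257}{3782} \frac{1}{\frac{530820028}{3575881}} = -22225 - 12 \cdot \frac{13257}{3782} \cdot \frac{3575881}{530820028} = -22225 - \frac{75206961}{265410014} = - \frac{5898812768111}{265410014}$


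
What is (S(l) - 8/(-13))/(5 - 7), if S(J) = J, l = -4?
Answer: 22/13 ≈ 1.6923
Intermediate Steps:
(S(l) - 8/(-13))/(5 - 7) = (-4 - 8/(-13))/(5 - 7) = (-4 - 8*(-1/13))/(-2) = (-4 + 8/13)*(-½) = -44/13*(-½) = 22/13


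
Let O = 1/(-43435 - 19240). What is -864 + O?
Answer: -54151201/62675 ≈ -864.00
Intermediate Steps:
O = -1/62675 (O = 1/(-62675) = -1/62675 ≈ -1.5955e-5)
-864 + O = -864 - 1/62675 = -54151201/62675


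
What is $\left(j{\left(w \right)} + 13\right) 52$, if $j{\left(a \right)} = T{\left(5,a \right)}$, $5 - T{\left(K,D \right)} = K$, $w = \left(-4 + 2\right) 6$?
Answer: $676$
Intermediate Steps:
$w = -12$ ($w = \left(-2\right) 6 = -12$)
$T{\left(K,D \right)} = 5 - K$
$j{\left(a \right)} = 0$ ($j{\left(a \right)} = 5 - 5 = 0$)
$\left(j{\left(w \right)} + 13\right) 52 = \left(0 + 13\right) 52 = 13 \cdot 52 = 676$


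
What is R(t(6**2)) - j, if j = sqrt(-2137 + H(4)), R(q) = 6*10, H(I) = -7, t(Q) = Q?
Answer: 60 - 4*I*sqrt(134) ≈ 60.0 - 46.303*I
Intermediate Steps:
R(q) = 60
j = 4*I*sqrt(134) (j = sqrt(-2137 - 7) = sqrt(-2144) = 4*I*sqrt(134) ≈ 46.303*I)
R(t(6**2)) - j = 60 - 4*I*sqrt(134)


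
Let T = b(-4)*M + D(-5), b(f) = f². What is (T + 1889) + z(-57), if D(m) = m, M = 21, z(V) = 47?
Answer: 2267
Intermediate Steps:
T = 331 (T = (-4)²*21 - 5 = 16*21 - 5 = 336 - 5 = 331)
(T + 1889) + z(-57) = (331 + 1889) + 47 = 2220 + 47 = 2267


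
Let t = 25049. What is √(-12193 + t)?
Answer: 2*√3214 ≈ 113.38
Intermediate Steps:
√(-12193 + t) = √(-12193 + 25049) = √12856 = 2*√3214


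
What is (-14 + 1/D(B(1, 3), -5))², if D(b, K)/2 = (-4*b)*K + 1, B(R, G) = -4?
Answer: 4897369/24964 ≈ 196.18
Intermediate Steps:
D(b, K) = 2 - 8*K*b (D(b, K) = 2*((-4*b)*K + 1) = 2*(-4*K*b + 1) = 2*(1 - 4*K*b) = 2 - 8*K*b)
(-14 + 1/D(B(1, 3), -5))² = (-14 + 1/(2 - 8*(-5)*(-4)))² = (-14 + 1/(2 - 160))² = (-14 + 1/(-158))² = (-14 - 1/158)² = (-2213/158)² = 4897369/24964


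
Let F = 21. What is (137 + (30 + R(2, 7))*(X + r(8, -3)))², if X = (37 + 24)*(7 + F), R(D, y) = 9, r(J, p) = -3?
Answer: 4439823424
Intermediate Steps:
X = 1708 (X = (37 + 24)*(7 + 21) = 61*28 = 1708)
(137 + (30 + R(2, 7))*(X + r(8, -3)))² = (137 + (30 + 9)*(1708 - 3))² = (137 + 39*1705)² = (137 + 66495)² = 66632² = 4439823424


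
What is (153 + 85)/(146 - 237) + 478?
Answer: 6180/13 ≈ 475.38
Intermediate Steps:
(153 + 85)/(146 - 237) + 478 = 238/(-91) + 478 = 238*(-1/91) + 478 = -34/13 + 478 = 6180/13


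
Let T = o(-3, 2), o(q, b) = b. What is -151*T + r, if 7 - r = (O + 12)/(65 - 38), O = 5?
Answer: -7982/27 ≈ -295.63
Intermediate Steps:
T = 2
r = 172/27 (r = 7 - (5 + 12)/(65 - 38) = 7 - 17/27 = 172/27 ≈ 6.3704)
-151*T + r = -151*2 + 172/27 = -302 + 172/27 = -7982/27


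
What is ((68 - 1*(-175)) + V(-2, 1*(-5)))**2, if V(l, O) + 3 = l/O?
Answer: 1444804/25 ≈ 57792.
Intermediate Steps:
V(l, O) = -3 + l/O
((68 - 1*(-175)) + V(-2, 1*(-5)))**2 = ((68 - 1*(-175)) + (-3 - 2/(1*(-5))))**2 = ((68 + 175) + (-3 - 2/(-5)))**2 = (243 + (-3 - 2*(-1/5)))**2 = (243 + (-3 + 2/5))**2 = (243 - 13/5)**2 = (1202/5)**2 = 1444804/25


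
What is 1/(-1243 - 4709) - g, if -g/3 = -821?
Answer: -14659777/5952 ≈ -2463.0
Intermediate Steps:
g = 2463 (g = -3*(-821) = 2463)
1/(-1243 - 4709) - g = 1/(-1243 - 4709) - 1*2463 = 1/(-5952) - 2463 = -1/5952 - 2463 = -14659777/5952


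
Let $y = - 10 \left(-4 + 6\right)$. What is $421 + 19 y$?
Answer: $41$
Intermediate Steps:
$y = -20$ ($y = \left(-10\right) 2 = -20$)
$421 + 19 y = 421 + 19 \left(-20\right) = 421 - 380 = 41$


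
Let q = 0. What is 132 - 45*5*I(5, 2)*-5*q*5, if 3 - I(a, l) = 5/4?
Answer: 132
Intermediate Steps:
I(a, l) = 7/4 (I(a, l) = 3 - 5/4 = 7/4)
132 - 45*5*I(5, 2)*-5*q*5 = 132 - 45*5*(7/4)*-5*0*5 = 132 - 1575*0*5/4 = 132 - 1575*0/4 = 132 - 45*0 = 132 + 0 = 132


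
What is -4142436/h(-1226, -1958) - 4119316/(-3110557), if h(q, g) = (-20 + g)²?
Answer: 807868661023/3042501123397 ≈ 0.26553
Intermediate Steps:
-4142436/h(-1226, -1958) - 4119316/(-3110557) = -4142436/(-20 - 1958)² - 4119316/(-3110557) = -4142436/((-1978)²) - 4119316*(-1/3110557) = -4142436/3912484 + 4119316/3110557 = -4142436*1/3912484 + 4119316/3110557 = -1035609/978121 + 4119316/3110557 = 807868661023/3042501123397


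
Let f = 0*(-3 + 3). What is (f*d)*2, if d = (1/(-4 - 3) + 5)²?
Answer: 0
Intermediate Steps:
f = 0 (f = 0*0 = 0)
d = 1156/49 (d = (1/(-7) + 5)² = (-⅐ + 5)² = (34/7)² = 1156/49 ≈ 23.592)
(f*d)*2 = (0*(1156/49))*2 = 0*2 = 0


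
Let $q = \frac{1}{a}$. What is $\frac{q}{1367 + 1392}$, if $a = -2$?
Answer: $- \frac{1}{5518} \approx -0.00018123$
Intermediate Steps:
$q = - \frac{1}{2}$ ($q = \frac{1}{-2} = - \frac{1}{2} \approx -0.5$)
$\frac{q}{1367 + 1392} = \frac{1}{1367 + 1392} \left(- \frac{1}{2}\right) = \frac{1}{2759} \left(- \frac{1}{2}\right) = - \frac{1}{5518}$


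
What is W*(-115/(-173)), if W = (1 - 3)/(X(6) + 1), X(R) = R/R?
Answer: -115/173 ≈ -0.66474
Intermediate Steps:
X(R) = 1
W = -1 (W = (1 - 3)/(1 + 1) = -2/2 = -2*1/2 = -1)
W*(-115/(-173)) = -(-115)/(-173) = -(-115)*(-1)/173 = -1*115/173 = -115/173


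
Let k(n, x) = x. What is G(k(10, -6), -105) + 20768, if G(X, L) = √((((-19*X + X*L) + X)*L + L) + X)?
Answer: 20768 + I*√77601 ≈ 20768.0 + 278.57*I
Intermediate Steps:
G(X, L) = √(L + X + L*(-18*X + L*X)) (G(X, L) = √((((-19*X + L*X) + X)*L + L) + X) = √(((-18*X + L*X)*L + L) + X) = √((L*(-18*X + L*X) + L) + X) = √((L + L*(-18*X + L*X)) + X) = √(L + X + L*(-18*X + L*X)))
G(k(10, -6), -105) + 20768 = √(-105 - 6 - 6*(-105)² - 18*(-105)*(-6)) + 20768 = √(-105 - 6 - 6*11025 - 11340) + 20768 = √(-105 - 6 - 66150 - 11340) + 20768 = √(-77601) + 20768 = I*√77601 + 20768 = 20768 + I*√77601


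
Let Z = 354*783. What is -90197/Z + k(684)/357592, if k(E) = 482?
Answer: -8030030975/24779516436 ≈ -0.32406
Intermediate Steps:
Z = 277182
-90197/Z + k(684)/357592 = -90197/277182 + 482/357592 = -90197*1/277182 + 482*(1/357592) = -90197/277182 + 241/178796 = -8030030975/24779516436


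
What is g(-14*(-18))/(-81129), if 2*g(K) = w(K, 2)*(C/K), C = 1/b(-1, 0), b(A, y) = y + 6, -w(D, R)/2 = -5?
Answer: -5/122667048 ≈ -4.0761e-8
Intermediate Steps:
w(D, R) = 10 (w(D, R) = -2*(-5) = 10)
b(A, y) = 6 + y
C = ⅙ (C = 1/(6 + 0) = 1/6 = ⅙ ≈ 0.16667)
g(K) = 5/(6*K) (g(K) = (10*(1/(6*K)))/2 = (5/(3*K))/2 = 5/(6*K))
g(-14*(-18))/(-81129) = (5/(6*((-14*(-18)))))/(-81129) = ((⅚)/252)*(-1/81129) = ((⅚)*(1/252))*(-1/81129) = (5/1512)*(-1/81129) = -5/122667048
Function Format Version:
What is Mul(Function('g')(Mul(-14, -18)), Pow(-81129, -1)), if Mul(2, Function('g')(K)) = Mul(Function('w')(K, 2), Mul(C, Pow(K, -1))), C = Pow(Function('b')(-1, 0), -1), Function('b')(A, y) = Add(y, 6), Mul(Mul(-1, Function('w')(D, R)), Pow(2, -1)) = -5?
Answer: Rational(-5, 122667048) ≈ -4.0761e-8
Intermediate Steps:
Function('w')(D, R) = 10 (Function('w')(D, R) = Mul(-2, -5) = 10)
Function('b')(A, y) = Add(6, y)
C = Rational(1, 6) (C = Pow(Add(6, 0), -1) = Pow(6, -1) = Rational(1, 6) ≈ 0.16667)
Function('g')(K) = Mul(Rational(5, 6), Pow(K, -1)) (Function('g')(K) = Mul(Rational(1, 2), Mul(10, Mul(Rational(1, 6), Pow(K, -1)))) = Mul(Rational(1, 2), Mul(Rational(5, 3), Pow(K, -1))) = Mul(Rational(5, 6), Pow(K, -1)))
Mul(Function('g')(Mul(-14, -18)), Pow(-81129, -1)) = Mul(Mul(Rational(5, 6), Pow(Mul(-14, -18), -1)), Pow(-81129, -1)) = Mul(Mul(Rational(5, 6), Pow(252, -1)), Rational(-1, 81129)) = Mul(Mul(Rational(5, 6), Rational(1, 252)), Rational(-1, 81129)) = Mul(Rational(5, 1512), Rational(-1, 81129)) = Rational(-5, 122667048)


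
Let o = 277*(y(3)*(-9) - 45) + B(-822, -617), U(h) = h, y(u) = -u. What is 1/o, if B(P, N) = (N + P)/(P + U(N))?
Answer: -1/4985 ≈ -0.00020060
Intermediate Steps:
B(P, N) = 1 (B(P, N) = (N + P)/(P + N) = (N + P)/(N + P) = 1)
o = -4985 (o = 277*(-1*3*(-9) - 45) + 1 = 277*(-3*(-9) - 45) + 1 = 277*(27 - 45) + 1 = 277*(-18) + 1 = -4986 + 1 = -4985)
1/o = 1/(-4985) = -1/4985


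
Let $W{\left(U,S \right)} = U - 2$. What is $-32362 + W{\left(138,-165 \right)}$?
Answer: $-32226$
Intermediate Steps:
$W{\left(U,S \right)} = -2 + U$ ($W{\left(U,S \right)} = U - 2 = -2 + U$)
$-32362 + W{\left(138,-165 \right)} = -32362 + \left(-2 + 138\right) = -32362 + 136 = -32226$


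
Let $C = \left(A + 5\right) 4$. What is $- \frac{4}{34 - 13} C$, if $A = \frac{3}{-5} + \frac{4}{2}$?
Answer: $- \frac{512}{105} \approx -4.8762$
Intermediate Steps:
$A = \frac{7}{5}$ ($A = 3 \left(- \frac{1}{5}\right) + 4 \cdot \frac{1}{2} = - \frac{3}{5} + 2 = \frac{7}{5} \approx 1.4$)
$C = \frac{128}{5}$ ($C = \left(\frac{7}{5} + 5\right) 4 = \frac{32}{5} \cdot 4 = \frac{128}{5} \approx 25.6$)
$- \frac{4}{34 - 13} C = - \frac{4}{34 - 13} \cdot \frac{128}{5} = - \frac{4}{21} \cdot \frac{128}{5} = \left(-4\right) \frac{1}{21} \cdot \frac{128}{5} = \left(- \frac{4}{21}\right) \frac{128}{5} = - \frac{512}{105}$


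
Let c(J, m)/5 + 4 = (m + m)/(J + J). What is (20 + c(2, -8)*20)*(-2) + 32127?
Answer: 33687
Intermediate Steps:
c(J, m) = -20 + 5*m/J (c(J, m) = -20 + 5*((m + m)/(J + J)) = -20 + 5*((2*m)/((2*J))) = -20 + 5*((2*m)*(1/(2*J))) = -20 + 5*(m/J) = -20 + 5*m/J)
(20 + c(2, -8)*20)*(-2) + 32127 = (20 + (-20 + 5*(-8)/2)*20)*(-2) + 32127 = (20 + (-20 + 5*(-8)*(1/2))*20)*(-2) + 32127 = (20 + (-20 - 20)*20)*(-2) + 32127 = (20 - 40*20)*(-2) + 32127 = (20 - 800)*(-2) + 32127 = -780*(-2) + 32127 = 1560 + 32127 = 33687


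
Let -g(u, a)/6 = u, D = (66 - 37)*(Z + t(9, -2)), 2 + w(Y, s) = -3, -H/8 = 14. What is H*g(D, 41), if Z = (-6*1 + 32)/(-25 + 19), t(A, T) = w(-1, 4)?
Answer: -181888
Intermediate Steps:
H = -112 (H = -8*14 = -112)
w(Y, s) = -5 (w(Y, s) = -2 - 3 = -5)
t(A, T) = -5
Z = -13/3 (Z = (-6 + 32)/(-6) = 26*(-⅙) = -13/3 ≈ -4.3333)
D = -812/3 (D = (66 - 37)*(-13/3 - 5) = 29*(-28/3) = -812/3 ≈ -270.67)
g(u, a) = -6*u
H*g(D, 41) = -(-672)*(-812)/3 = -112*1624 = -181888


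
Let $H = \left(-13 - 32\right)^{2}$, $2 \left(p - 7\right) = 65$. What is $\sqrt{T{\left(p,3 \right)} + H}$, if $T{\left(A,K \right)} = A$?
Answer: $\frac{\sqrt{8258}}{2} \approx 45.437$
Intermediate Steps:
$p = \frac{79}{2}$ ($p = 7 + \frac{1}{2} \cdot 65 = 7 + \frac{65}{2} = \frac{79}{2} \approx 39.5$)
$H = 2025$ ($H = \left(-45\right)^{2} = 2025$)
$\sqrt{T{\left(p,3 \right)} + H} = \sqrt{\frac{79}{2} + 2025} = \sqrt{\frac{4129}{2}} = \frac{\sqrt{8258}}{2}$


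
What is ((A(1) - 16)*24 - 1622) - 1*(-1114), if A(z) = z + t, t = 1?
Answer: -844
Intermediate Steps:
A(z) = 1 + z (A(z) = z + 1 = 1 + z)
((A(1) - 16)*24 - 1622) - 1*(-1114) = (((1 + 1) - 16)*24 - 1622) - 1*(-1114) = ((2 - 16)*24 - 1622) + 1114 = (-14*24 - 1622) + 1114 = (-336 - 1622) + 1114 = -1958 + 1114 = -844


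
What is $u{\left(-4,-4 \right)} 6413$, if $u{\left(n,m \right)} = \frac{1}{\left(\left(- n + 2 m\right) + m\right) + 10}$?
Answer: $\frac{6413}{2} \approx 3206.5$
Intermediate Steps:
$u{\left(n,m \right)} = \frac{1}{10 - n + 3 m}$ ($u{\left(n,m \right)} = \frac{1}{\left(- n + 3 m\right) + 10} = \frac{1}{10 - n + 3 m}$)
$u{\left(-4,-4 \right)} 6413 = \frac{1}{10 - -4 + 3 \left(-4\right)} 6413 = \frac{1}{10 + 4 - 12} \cdot 6413 = \frac{1}{2} \cdot 6413 = \frac{6413}{2}$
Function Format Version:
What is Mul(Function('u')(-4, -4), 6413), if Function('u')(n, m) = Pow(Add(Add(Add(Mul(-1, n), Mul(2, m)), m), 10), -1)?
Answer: Rational(6413, 2) ≈ 3206.5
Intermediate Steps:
Function('u')(n, m) = Pow(Add(10, Mul(-1, n), Mul(3, m)), -1) (Function('u')(n, m) = Pow(Add(Add(Mul(-1, n), Mul(3, m)), 10), -1) = Pow(Add(10, Mul(-1, n), Mul(3, m)), -1))
Mul(Function('u')(-4, -4), 6413) = Mul(Pow(Add(10, Mul(-1, -4), Mul(3, -4)), -1), 6413) = Mul(Pow(Add(10, 4, -12), -1), 6413) = Mul(Pow(2, -1), 6413) = Mul(Rational(1, 2), 6413) = Rational(6413, 2)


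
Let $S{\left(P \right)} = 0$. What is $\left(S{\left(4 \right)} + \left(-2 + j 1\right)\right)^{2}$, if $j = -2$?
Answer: $16$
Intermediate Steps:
$\left(S{\left(4 \right)} + \left(-2 + j 1\right)\right)^{2} = \left(0 - 4\right)^{2} = \left(-4\right)^{2} = 16$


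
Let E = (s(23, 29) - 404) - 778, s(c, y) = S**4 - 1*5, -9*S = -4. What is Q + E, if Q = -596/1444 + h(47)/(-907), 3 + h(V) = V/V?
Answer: -2550769140158/2148248547 ≈ -1187.4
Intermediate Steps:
S = 4/9 (S = -1/9*(-4) = 4/9 ≈ 0.44444)
h(V) = -2 (h(V) = -3 + V/V = -3 + 1 = -2)
Q = -134421/327427 (Q = -596/1444 - 2/(-907) = -596*1/1444 - 2*(-1/907) = -149/361 + 2/907 = -134421/327427 ≈ -0.41054)
s(c, y) = -32549/6561 (s(c, y) = (4/9)**4 - 1*5 = 256/6561 - 5 = -32549/6561)
E = -7787651/6561 (E = (-32549/6561 - 404) - 778 = -2683193/6561 - 778 = -7787651/6561 ≈ -1187.0)
Q + E = -134421/327427 - 7787651/6561 = -2550769140158/2148248547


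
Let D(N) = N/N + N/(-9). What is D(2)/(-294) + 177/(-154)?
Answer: -2395/2079 ≈ -1.1520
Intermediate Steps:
D(N) = 1 - N/9 (D(N) = 1 + N*(-⅑) = 1 - N/9)
D(2)/(-294) + 177/(-154) = (1 - ⅑*2)/(-294) + 177/(-154) = (1 - 2/9)*(-1/294) + 177*(-1/154) = (7/9)*(-1/294) - 177/154 = -1/378 - 177/154 = -2395/2079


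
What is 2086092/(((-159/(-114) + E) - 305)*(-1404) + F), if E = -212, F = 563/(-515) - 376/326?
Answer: 1109074288620/384866651693 ≈ 2.8817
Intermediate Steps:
F = -188589/83945 (F = 563*(-1/515) - 376*1/326 = -563/515 - 188/163 = -188589/83945 ≈ -2.2466)
2086092/(((-159/(-114) + E) - 305)*(-1404) + F) = 2086092/(((-159/(-114) - 212) - 305)*(-1404) - 188589/83945) = 2086092/(((-159*(-1/114) - 212) - 305)*(-1404) - 188589/83945) = 2086092/(((53/38 - 212) - 305)*(-1404) - 188589/83945) = 2086092/((-8003/38 - 305)*(-1404) - 188589/83945) = 2086092/(-19593/38*(-1404) - 188589/83945) = 2086092/(13754286/19 - 188589/83945) = 2086092/(1154599955079/1594955) = 2086092*(1594955/1154599955079) = 1109074288620/384866651693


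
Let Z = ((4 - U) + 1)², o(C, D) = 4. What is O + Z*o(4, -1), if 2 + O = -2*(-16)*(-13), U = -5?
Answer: -18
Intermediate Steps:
Z = 100 (Z = ((4 - 1*(-5)) + 1)² = ((4 + 5) + 1)² = (9 + 1)² = 10² = 100)
O = -418 (O = -2 - 2*(-16)*(-13) = -2 + 32*(-13) = -2 - 416 = -418)
O + Z*o(4, -1) = -418 + 100*4 = -418 + 400 = -18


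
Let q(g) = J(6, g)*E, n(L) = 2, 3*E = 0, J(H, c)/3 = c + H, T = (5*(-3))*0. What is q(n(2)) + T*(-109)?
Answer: 0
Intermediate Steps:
T = 0 (T = -15*0 = 0)
J(H, c) = 3*H + 3*c (J(H, c) = 3*(c + H) = 3*(H + c) = 3*H + 3*c)
E = 0 (E = (1/3)*0 = 0)
q(g) = 0 (q(g) = (3*6 + 3*g)*0 = (18 + 3*g)*0 = 0)
q(n(2)) + T*(-109) = 0 + 0*(-109) = 0 + 0 = 0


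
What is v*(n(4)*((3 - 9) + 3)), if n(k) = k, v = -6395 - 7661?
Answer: 168672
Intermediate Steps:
v = -14056
v*(n(4)*((3 - 9) + 3)) = -56224*((3 - 9) + 3) = -56224*(-6 + 3) = -56224*(-3) = -14056*(-12) = 168672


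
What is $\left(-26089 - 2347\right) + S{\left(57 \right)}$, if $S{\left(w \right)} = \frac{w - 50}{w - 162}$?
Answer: $- \frac{426541}{15} \approx -28436.0$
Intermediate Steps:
$S{\left(w \right)} = \frac{-50 + w}{-162 + w}$
$\left(-26089 - 2347\right) + S{\left(57 \right)} = \left(-26089 - 2347\right) + \frac{-50 + 57}{-162 + 57} = -28436 + \frac{1}{-105} \cdot 7 = -28436 - \frac{1}{15} = - \frac{426541}{15}$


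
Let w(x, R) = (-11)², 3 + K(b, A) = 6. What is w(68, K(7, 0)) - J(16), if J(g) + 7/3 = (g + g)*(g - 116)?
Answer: 9970/3 ≈ 3323.3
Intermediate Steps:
K(b, A) = 3 (K(b, A) = -3 + 6 = 3)
w(x, R) = 121
J(g) = -7/3 + 2*g*(-116 + g) (J(g) = -7/3 + (g + g)*(g - 116) = -7/3 + (2*g)*(-116 + g) = -7/3 + 2*g*(-116 + g))
w(68, K(7, 0)) - J(16) = 121 - (-7/3 - 232*16 + 2*16²) = 121 - (-7/3 - 3712 + 2*256) = 121 - (-7/3 - 3712 + 512) = 121 - 1*(-9607/3) = 121 + 9607/3 = 9970/3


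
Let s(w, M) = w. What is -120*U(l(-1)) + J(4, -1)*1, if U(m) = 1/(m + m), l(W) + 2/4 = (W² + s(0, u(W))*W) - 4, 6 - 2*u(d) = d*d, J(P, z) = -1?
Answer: 113/7 ≈ 16.143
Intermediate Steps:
u(d) = 3 - d²/2 (u(d) = 3 - d*d/2 = 3 - d²/2)
l(W) = -9/2 + W² (l(W) = -½ + ((W² + 0*W) - 4) = -½ + ((W² + 0) - 4) = -½ + (W² - 4) = -½ + (-4 + W²) = -9/2 + W²)
U(m) = 1/(2*m)
-120*U(l(-1)) + J(4, -1)*1 = -60/(-9/2 + (-1)²) - 1*1 = -60/(-9/2 + 1) - 1 = -60/(-7/2) - 1 = -60*(-2)/7 - 1 = -120*(-⅐) - 1 = 120/7 - 1 = 113/7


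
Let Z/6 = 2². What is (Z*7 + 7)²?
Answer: 30625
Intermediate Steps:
Z = 24 (Z = 6*2² = 6*4 = 24)
(Z*7 + 7)² = (24*7 + 7)² = (168 + 7)² = 175² = 30625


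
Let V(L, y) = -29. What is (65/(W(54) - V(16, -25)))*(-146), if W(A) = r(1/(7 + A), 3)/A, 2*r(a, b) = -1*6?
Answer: -170820/521 ≈ -327.87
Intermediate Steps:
r(a, b) = -3 (r(a, b) = (-1*6)/2 = (½)*(-6) = -3)
W(A) = -3/A
(65/(W(54) - V(16, -25)))*(-146) = (65/(-3/54 - 1*(-29)))*(-146) = (65/(-3*1/54 + 29))*(-146) = (65/(-1/18 + 29))*(-146) = (65/(521/18))*(-146) = (65*(18/521))*(-146) = (1170/521)*(-146) = -170820/521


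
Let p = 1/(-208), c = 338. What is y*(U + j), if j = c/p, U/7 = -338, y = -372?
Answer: 27033240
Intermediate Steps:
p = -1/208 ≈ -0.0048077
U = -2366 (U = 7*(-338) = -2366)
j = -70304 (j = 338/(-1/208) = 338*(-208) = -70304)
y*(U + j) = -372*(-2366 - 70304) = -372*(-72670) = 27033240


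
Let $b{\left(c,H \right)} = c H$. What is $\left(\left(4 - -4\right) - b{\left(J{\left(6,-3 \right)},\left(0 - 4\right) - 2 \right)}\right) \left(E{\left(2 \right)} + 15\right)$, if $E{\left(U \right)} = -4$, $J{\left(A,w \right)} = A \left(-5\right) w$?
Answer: $6028$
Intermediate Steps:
$J{\left(A,w \right)} = - 5 A w$
$b{\left(c,H \right)} = H c$
$\left(\left(4 - -4\right) - b{\left(J{\left(6,-3 \right)},\left(0 - 4\right) - 2 \right)}\right) \left(E{\left(2 \right)} + 15\right) = \left(\left(4 - -4\right) - \left(\left(0 - 4\right) - 2\right) \left(\left(-5\right) 6 \left(-3\right)\right)\right) \left(-4 + 15\right) = \left(\left(4 + 4\right) - \left(-4 - 2\right) 90\right) 11 = \left(8 - \left(-6\right) 90\right) 11 = \left(8 - -540\right) 11 = \left(8 + 540\right) 11 = 548 \cdot 11 = 6028$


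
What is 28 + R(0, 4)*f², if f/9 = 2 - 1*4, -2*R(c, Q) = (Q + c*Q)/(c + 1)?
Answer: -620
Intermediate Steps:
R(c, Q) = -(Q + Q*c)/(2*(1 + c)) (R(c, Q) = -(Q + c*Q)/(2*(c + 1)) = -(Q + Q*c)/(2*(1 + c)))
f = -18 (f = 9*(2 - 1*4) = 9*(2 - 4) = 9*(-2) = -18)
28 + R(0, 4)*f² = 28 - ½*4*(-18)² = 28 - 2*324 = 28 - 648 = -620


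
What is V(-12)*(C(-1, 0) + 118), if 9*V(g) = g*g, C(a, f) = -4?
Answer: 1824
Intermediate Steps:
V(g) = g²/9 (V(g) = (g*g)/9 = g²/9)
V(-12)*(C(-1, 0) + 118) = ((⅑)*(-12)²)*(-4 + 118) = ((⅑)*144)*114 = 16*114 = 1824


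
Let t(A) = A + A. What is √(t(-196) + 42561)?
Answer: √42169 ≈ 205.35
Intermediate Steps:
t(A) = 2*A
√(t(-196) + 42561) = √(2*(-196) + 42561) = √(-392 + 42561) = √42169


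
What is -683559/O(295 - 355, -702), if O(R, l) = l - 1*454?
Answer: 683559/1156 ≈ 591.31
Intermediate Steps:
O(R, l) = -454 + l (O(R, l) = l - 454 = -454 + l)
-683559/O(295 - 355, -702) = -683559/(-454 - 702) = -683559/(-1156) = -683559*(-1/1156) = 683559/1156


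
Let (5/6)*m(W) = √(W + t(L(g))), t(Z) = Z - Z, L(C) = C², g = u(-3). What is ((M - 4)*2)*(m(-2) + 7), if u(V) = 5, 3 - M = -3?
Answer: 28 + 24*I*√2/5 ≈ 28.0 + 6.7882*I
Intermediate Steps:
M = 6 (M = 3 - 1*(-3) = 3 + 3 = 6)
g = 5
t(Z) = 0
m(W) = 6*√W/5 (m(W) = 6*√(W + 0)/5 = 6*√W/5)
((M - 4)*2)*(m(-2) + 7) = ((6 - 4)*2)*(6*√(-2)/5 + 7) = (2*2)*(6*(I*√2)/5 + 7) = 4*(6*I*√2/5 + 7) = 4*(7 + 6*I*√2/5) = 28 + 24*I*√2/5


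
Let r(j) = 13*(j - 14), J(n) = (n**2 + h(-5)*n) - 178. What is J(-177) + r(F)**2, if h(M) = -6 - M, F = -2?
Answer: 74592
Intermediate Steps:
J(n) = -178 + n**2 - n (J(n) = (n**2 + (-6 - 1*(-5))*n) - 178 = (n**2 + (-6 + 5)*n) - 178 = (n**2 - n) - 178 = -178 + n**2 - n)
r(j) = -182 + 13*j (r(j) = 13*(-14 + j) = -182 + 13*j)
J(-177) + r(F)**2 = (-178 + (-177)**2 - 1*(-177)) + (-182 + 13*(-2))**2 = (-178 + 31329 + 177) + (-182 - 26)**2 = 31328 + (-208)**2 = 31328 + 43264 = 74592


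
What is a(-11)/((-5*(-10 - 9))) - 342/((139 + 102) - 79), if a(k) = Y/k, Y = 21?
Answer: -20044/9405 ≈ -2.1312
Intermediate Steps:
a(k) = 21/k
a(-11)/((-5*(-10 - 9))) - 342/((139 + 102) - 79) = (21/(-11))/((-5*(-10 - 9))) - 342/((139 + 102) - 79) = (21*(-1/11))/((-5*(-19))) - 342/(241 - 79) = -21/11/95 - 342/162 = -21/11*1/95 - 342*1/162 = -21/1045 - 19/9 = -20044/9405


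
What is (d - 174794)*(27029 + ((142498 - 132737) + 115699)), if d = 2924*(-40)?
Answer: -44489275706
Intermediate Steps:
d = -116960
(d - 174794)*(27029 + ((142498 - 132737) + 115699)) = (-116960 - 174794)*(27029 + ((142498 - 132737) + 115699)) = -291754*(27029 + (9761 + 115699)) = -291754*(27029 + 125460) = -291754*152489 = -44489275706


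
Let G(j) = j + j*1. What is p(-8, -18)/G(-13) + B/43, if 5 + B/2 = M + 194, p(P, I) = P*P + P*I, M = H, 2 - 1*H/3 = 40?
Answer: -194/43 ≈ -4.5116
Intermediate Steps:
H = -114 (H = 6 - 3*40 = 6 - 120 = -114)
M = -114
p(P, I) = P² + I*P
B = 150 (B = -10 + 2*(-114 + 194) = -10 + 2*80 = -10 + 160 = 150)
G(j) = 2*j (G(j) = j + j = 2*j)
p(-8, -18)/G(-13) + B/43 = (-8*(-18 - 8))/((2*(-13))) + 150/43 = -8*(-26)/(-26) + 150*(1/43) = 208*(-1/26) + 150/43 = -8 + 150/43 = -194/43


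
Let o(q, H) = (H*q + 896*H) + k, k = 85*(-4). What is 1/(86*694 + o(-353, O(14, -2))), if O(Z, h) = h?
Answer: 1/58258 ≈ 1.7165e-5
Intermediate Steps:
k = -340
o(q, H) = -340 + 896*H + H*q (o(q, H) = (H*q + 896*H) - 340 = (896*H + H*q) - 340 = -340 + 896*H + H*q)
1/(86*694 + o(-353, O(14, -2))) = 1/(86*694 + (-340 + 896*(-2) - 2*(-353))) = 1/(59684 + (-340 - 1792 + 706)) = 1/(59684 - 1426) = 1/58258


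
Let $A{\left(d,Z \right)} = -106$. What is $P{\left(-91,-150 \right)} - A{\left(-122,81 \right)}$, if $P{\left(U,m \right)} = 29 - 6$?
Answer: $129$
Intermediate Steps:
$P{\left(U,m \right)} = 23$
$P{\left(-91,-150 \right)} - A{\left(-122,81 \right)} = 23 - -106 = 23 + 106 = 129$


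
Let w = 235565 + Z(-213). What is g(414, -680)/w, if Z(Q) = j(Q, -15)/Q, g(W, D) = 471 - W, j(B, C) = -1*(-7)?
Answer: 12141/50175338 ≈ 0.00024197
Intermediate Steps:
j(B, C) = 7
Z(Q) = 7/Q
w = 50175338/213 (w = 235565 + 7/(-213) = 235565 + 7*(-1/213) = 235565 - 7/213 = 50175338/213 ≈ 2.3557e+5)
g(414, -680)/w = (471 - 1*414)/(50175338/213) = (471 - 414)*(213/50175338) = 57*(213/50175338) = 12141/50175338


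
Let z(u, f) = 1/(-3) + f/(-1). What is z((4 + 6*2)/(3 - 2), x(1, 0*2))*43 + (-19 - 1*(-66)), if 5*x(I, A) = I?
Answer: 361/15 ≈ 24.067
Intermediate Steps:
x(I, A) = I/5
z(u, f) = -⅓ - f (z(u, f) = 1*(-⅓) + f*(-1) = -⅓ - f)
z((4 + 6*2)/(3 - 2), x(1, 0*2))*43 + (-19 - 1*(-66)) = (-⅓ - 1/5)*43 + (-19 - 1*(-66)) = (-⅓ - 1*⅕)*43 + (-19 + 66) = (-⅓ - ⅕)*43 + 47 = -8/15*43 + 47 = -344/15 + 47 = 361/15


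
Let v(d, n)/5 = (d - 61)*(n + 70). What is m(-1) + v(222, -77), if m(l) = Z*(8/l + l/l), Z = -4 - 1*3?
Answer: -5586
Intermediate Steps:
Z = -7 (Z = -4 - 3 = -7)
v(d, n) = 5*(-61 + d)*(70 + n) (v(d, n) = 5*((d - 61)*(n + 70)) = 5*((-61 + d)*(70 + n)) = 5*(-61 + d)*(70 + n))
m(l) = -7 - 56/l (m(l) = -7*(8/l + l/l) = -7*(8/l + 1) = -7*(1 + 8/l) = -7 - 56/l)
m(-1) + v(222, -77) = (-7 - 56/(-1)) + (-21350 - 305*(-77) + 350*222 + 5*222*(-77)) = (-7 - 56*(-1)) + (-21350 + 23485 + 77700 - 85470) = (-7 + 56) - 5635 = 49 - 5635 = -5586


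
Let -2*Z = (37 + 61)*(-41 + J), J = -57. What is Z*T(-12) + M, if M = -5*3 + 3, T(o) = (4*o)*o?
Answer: 2765940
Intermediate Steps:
T(o) = 4*o²
M = -12 (M = -15 + 3 = -12)
Z = 4802 (Z = -(37 + 61)*(-41 - 57)/2 = -49*(-98) = -½*(-9604) = 4802)
Z*T(-12) + M = 4802*(4*(-12)²) - 12 = 4802*(4*144) - 12 = 4802*576 - 12 = 2765952 - 12 = 2765940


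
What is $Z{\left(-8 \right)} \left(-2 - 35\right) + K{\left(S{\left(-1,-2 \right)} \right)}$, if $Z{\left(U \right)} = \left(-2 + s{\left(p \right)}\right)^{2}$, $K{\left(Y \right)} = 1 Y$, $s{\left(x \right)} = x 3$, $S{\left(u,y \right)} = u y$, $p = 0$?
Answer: $-146$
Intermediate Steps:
$s{\left(x \right)} = 3 x$
$K{\left(Y \right)} = Y$
$Z{\left(U \right)} = 4$ ($Z{\left(U \right)} = \left(-2 + 3 \cdot 0\right)^{2} = \left(-2 + 0\right)^{2} = \left(-2\right)^{2} = 4$)
$Z{\left(-8 \right)} \left(-2 - 35\right) + K{\left(S{\left(-1,-2 \right)} \right)} = 4 \left(-2 - 35\right) - -2 = 4 \left(-2 - 35\right) + 2 = 4 \left(-37\right) + 2 = -148 + 2 = -146$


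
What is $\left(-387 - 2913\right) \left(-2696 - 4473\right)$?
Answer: $23657700$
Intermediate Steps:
$\left(-387 - 2913\right) \left(-2696 - 4473\right) = \left(-3300\right) \left(-7169\right) = 23657700$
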